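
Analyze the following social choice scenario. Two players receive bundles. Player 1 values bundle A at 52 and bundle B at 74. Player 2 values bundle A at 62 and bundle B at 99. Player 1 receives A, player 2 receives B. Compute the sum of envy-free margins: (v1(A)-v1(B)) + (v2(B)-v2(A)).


Step 1: Player 1's margin = v1(A) - v1(B) = 52 - 74 = -22
Step 2: Player 2's margin = v2(B) - v2(A) = 99 - 62 = 37
Step 3: Total margin = -22 + 37 = 15

15


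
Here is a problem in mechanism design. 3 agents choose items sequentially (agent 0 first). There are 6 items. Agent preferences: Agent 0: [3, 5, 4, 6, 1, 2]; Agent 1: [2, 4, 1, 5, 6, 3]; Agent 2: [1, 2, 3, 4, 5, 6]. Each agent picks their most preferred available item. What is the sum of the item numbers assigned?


Step 1: Agent 0 picks item 3
Step 2: Agent 1 picks item 2
Step 3: Agent 2 picks item 1
Step 4: Sum = 3 + 2 + 1 = 6

6


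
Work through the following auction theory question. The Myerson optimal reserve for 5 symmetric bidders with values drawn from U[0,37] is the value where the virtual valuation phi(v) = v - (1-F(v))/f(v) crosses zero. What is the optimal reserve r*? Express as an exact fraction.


Step 1: For U[0,37], F(v) = v/37 and f(v) = 1/37
Step 2: phi(v) = v - (1 - v/37)/(1/37) = v - (37 - v) = 2v - 37
Step 3: Set phi(r*) = 0: 2r* - 37 = 0
Step 4: r* = 37/2 (the number of bidders n = 5 does not enter)

37/2


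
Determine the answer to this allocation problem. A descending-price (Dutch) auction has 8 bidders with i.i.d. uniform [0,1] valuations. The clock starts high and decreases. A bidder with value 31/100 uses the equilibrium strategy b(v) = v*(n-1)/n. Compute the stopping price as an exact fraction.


Step 1: Dutch auctions are strategically equivalent to first-price auctions
Step 2: The equilibrium bid is b(v) = v*(n-1)/n
Step 3: b = 31/100 * 7/8
Step 4: b = 217/800

217/800


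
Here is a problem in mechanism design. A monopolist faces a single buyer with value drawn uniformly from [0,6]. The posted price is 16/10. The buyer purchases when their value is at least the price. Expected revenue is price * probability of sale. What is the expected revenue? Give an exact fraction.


Step 1: Posted price r = 8/5, value support [0,6]
Step 2: P(v >= r) = (6 - 8/5)/6 = 11/15
Step 3: Expected revenue = r * P(v >= r) = 8/5 * 11/15
Step 4: Revenue = 88/75

88/75


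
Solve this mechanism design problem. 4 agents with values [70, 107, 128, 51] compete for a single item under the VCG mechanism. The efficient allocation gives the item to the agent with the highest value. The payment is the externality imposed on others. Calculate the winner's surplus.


Step 1: The winner is the agent with the highest value: agent 2 with value 128
Step 2: Values of other agents: [70, 107, 51]
Step 3: VCG payment = max of others' values = 107
Step 4: Surplus = 128 - 107 = 21

21


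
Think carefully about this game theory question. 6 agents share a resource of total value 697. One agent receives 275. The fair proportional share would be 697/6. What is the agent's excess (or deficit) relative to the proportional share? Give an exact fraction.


Step 1: Proportional share = 697/6
Step 2: Agent's actual allocation = 275
Step 3: Excess = 275 - 697/6 = 953/6

953/6


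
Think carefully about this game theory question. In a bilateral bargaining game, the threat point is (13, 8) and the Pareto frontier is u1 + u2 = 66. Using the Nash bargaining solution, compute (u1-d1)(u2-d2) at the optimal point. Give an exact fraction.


Step 1: The Nash solution splits surplus symmetrically above the disagreement point
Step 2: u1 = (total + d1 - d2)/2 = (66 + 13 - 8)/2 = 71/2
Step 3: u2 = (total - d1 + d2)/2 = (66 - 13 + 8)/2 = 61/2
Step 4: Nash product = (71/2 - 13) * (61/2 - 8)
Step 5: = 45/2 * 45/2 = 2025/4

2025/4


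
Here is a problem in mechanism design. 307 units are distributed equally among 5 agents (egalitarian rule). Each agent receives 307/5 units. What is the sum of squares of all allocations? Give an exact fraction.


Step 1: Each agent's share = 307/5
Step 2: Square of each share = (307/5)^2 = 94249/25
Step 3: Sum of squares = 5 * 94249/25 = 94249/5

94249/5


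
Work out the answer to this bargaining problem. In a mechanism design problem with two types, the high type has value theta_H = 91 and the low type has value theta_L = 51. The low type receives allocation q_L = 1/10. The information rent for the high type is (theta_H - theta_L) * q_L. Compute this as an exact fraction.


Step 1: theta_H - theta_L = 91 - 51 = 40
Step 2: Information rent = (theta_H - theta_L) * q_L
Step 3: = 40 * 1/10
Step 4: = 4

4


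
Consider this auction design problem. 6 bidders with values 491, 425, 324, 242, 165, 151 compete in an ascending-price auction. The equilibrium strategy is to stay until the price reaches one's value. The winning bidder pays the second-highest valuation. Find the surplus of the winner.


Step 1: Identify the highest value: 491
Step 2: Identify the second-highest value: 425
Step 3: The final price = second-highest value = 425
Step 4: Surplus = 491 - 425 = 66

66


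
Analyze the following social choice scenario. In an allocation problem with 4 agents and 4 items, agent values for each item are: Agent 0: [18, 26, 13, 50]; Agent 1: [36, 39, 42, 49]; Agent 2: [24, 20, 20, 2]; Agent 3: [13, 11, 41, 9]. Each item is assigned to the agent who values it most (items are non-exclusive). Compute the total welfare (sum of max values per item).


Step 1: For each item, find the maximum value among all agents.
Step 2: Item 0 -> Agent 1 (value 36)
Step 3: Item 1 -> Agent 1 (value 39)
Step 4: Item 2 -> Agent 1 (value 42)
Step 5: Item 3 -> Agent 0 (value 50)
Step 6: Total welfare = 36 + 39 + 42 + 50 = 167

167


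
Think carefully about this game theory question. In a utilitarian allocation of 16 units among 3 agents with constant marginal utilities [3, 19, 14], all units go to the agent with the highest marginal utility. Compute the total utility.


Step 1: The marginal utilities are [3, 19, 14]
Step 2: The highest marginal utility is 19
Step 3: All 16 units go to that agent
Step 4: Total utility = 19 * 16 = 304

304


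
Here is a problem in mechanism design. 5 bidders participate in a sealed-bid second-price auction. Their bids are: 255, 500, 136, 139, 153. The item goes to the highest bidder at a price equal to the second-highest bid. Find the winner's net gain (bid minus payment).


Step 1: Sort bids in descending order: 500, 255, 153, 139, 136
Step 2: The winning bid is the highest: 500
Step 3: The payment equals the second-highest bid: 255
Step 4: Surplus = winner's bid - payment = 500 - 255 = 245

245


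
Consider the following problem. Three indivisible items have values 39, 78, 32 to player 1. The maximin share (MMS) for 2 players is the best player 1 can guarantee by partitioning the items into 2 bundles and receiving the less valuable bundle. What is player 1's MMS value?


Step 1: Item values = 39, 78, 32
Step 2: Enumerate all 2-bundle partitions and take the smaller bundle:
  Partition 1: {39} vs {78,32} -> bundles 39, 110; min = 39
  Partition 2: {78} vs {39,32} -> bundles 78, 71; min = 71
  Partition 3: {32} vs {39,78} -> bundles 32, 117; min = 32
Step 3: MMS = max(39, 71, 32) = 71

71


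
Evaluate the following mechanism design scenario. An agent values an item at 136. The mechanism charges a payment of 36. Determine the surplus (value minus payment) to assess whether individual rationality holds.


Step 1: Surplus = value - payment = 136 - 36 = 100
Step 2: IR is satisfied (surplus >= 0)

100


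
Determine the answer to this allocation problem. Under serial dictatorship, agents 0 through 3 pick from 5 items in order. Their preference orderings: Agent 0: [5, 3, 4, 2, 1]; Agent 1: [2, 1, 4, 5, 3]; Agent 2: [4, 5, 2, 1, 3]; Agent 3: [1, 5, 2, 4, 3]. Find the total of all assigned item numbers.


Step 1: Agent 0 picks item 5
Step 2: Agent 1 picks item 2
Step 3: Agent 2 picks item 4
Step 4: Agent 3 picks item 1
Step 5: Sum = 5 + 2 + 4 + 1 = 12

12


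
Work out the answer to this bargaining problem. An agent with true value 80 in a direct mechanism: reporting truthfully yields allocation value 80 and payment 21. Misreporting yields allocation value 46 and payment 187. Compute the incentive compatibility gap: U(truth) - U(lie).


Step 1: U(truth) = value - payment = 80 - 21 = 59
Step 2: U(lie) = allocation - payment = 46 - 187 = -141
Step 3: IC gap = 59 - (-141) = 200

200


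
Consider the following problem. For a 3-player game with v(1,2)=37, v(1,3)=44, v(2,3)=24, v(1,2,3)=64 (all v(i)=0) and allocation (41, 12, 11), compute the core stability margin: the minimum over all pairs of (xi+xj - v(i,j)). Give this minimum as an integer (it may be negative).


Step 1: Slack for coalition (1,2): x1+x2 - v12 = 53 - 37 = 16
Step 2: Slack for coalition (1,3): x1+x3 - v13 = 52 - 44 = 8
Step 3: Slack for coalition (2,3): x2+x3 - v23 = 23 - 24 = -1
Step 4: Minimum slack = min(16, 8, -1) = -1, attained by (2,3); coalition (2,3) can block (slack < 0), so the allocation is not in the core

-1


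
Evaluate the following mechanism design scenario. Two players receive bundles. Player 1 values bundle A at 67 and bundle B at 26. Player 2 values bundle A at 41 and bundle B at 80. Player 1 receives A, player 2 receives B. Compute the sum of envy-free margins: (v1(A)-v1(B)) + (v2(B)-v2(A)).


Step 1: Player 1's margin = v1(A) - v1(B) = 67 - 26 = 41
Step 2: Player 2's margin = v2(B) - v2(A) = 80 - 41 = 39
Step 3: Total margin = 41 + 39 = 80

80


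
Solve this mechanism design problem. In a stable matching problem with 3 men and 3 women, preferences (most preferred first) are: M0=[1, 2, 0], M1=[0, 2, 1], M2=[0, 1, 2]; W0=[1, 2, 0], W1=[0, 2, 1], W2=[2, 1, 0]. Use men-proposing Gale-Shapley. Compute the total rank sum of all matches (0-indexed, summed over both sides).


Step 1: Run Gale-Shapley (men propose, women hold best offer):
  M0 proposes to W1; she accepts
  M1 proposes to W0; she accepts
  M2 proposes to W0; rejected
  M2 proposes to W1; rejected
  M2 proposes to W2; she accepts
Step 2: Final matching: W0-M1, W1-M0, W2-M2
Step 3: 0-indexed ranks (man's rank of his match, then woman's): 0 + 0 + 0 + 0 + 2 + 0
Step 4: Total rank sum = 2

2


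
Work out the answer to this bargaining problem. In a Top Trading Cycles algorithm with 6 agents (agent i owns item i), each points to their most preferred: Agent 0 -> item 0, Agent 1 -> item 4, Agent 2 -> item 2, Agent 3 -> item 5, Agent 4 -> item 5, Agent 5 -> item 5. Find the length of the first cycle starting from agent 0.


Step 1: Trace the pointer graph from agent 0: 0 -> 0
Step 2: A cycle is detected when we revisit agent 0
Step 3: The cycle is: 0 -> 0
Step 4: Cycle length = 1

1


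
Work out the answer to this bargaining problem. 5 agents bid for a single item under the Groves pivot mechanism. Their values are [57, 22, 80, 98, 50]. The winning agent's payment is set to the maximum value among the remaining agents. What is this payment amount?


Step 1: The efficient winner is agent 3 with value 98
Step 2: Other agents' values: [57, 22, 80, 50]
Step 3: Pivot payment = max(others) = 80
Step 4: The winner pays 80

80


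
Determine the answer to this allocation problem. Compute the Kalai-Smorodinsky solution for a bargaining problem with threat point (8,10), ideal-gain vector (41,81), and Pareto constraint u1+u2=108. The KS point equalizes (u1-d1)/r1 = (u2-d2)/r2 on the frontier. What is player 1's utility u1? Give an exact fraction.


Step 1: At the KS point, (u1-d1)/r1 = (u2-d2)/r2 = t and u1+u2 = 108
Step 2: u1 = d1 + r1*t and u2 = d2 + r2*t, so (d1 + r1*t) + (d2 + r2*t) = 108
Step 3: t = (108 - 8 - 10)/(41 + 81) = 90/122 = 45/61
Step 4: u1 = d1 + r1*t = 8 + 41 * 45/61 = 2333/61
Step 5: (Check: u2 = d2 + r2*t = 4255/61; u1+u2 = 2333/61 + 4255/61 = 108, on the frontier.)

2333/61


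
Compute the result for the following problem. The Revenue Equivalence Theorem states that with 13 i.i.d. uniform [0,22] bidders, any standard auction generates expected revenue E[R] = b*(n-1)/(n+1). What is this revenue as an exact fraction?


Step 1: By Revenue Equivalence, expected revenue = b*(n-1)/(n+1)
Step 2: Substituting n = 13, b = 22
Step 3: Revenue = 22*(13-1)/(13+1) = 22*12/14
Step 4: Revenue = 264/14 = 132/7

132/7


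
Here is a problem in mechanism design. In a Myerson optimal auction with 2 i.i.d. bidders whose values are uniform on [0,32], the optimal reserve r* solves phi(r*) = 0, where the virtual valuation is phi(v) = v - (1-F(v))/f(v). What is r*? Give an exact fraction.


Step 1: For U[0,32], F(v) = v/32 and f(v) = 1/32
Step 2: phi(v) = v - (1 - v/32)/(1/32) = v - (32 - v) = 2v - 32
Step 3: Set phi(r*) = 0: 2r* - 32 = 0
Step 4: r* = 32/2 = 16 (the number of bidders n = 2 does not enter)

16


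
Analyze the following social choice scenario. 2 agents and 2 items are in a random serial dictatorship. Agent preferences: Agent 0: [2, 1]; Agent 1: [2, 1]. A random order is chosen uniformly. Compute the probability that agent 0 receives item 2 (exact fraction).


Step 1: Agent 0 wants item 2
Step 2: There are 2 possible orderings of agents
Step 3: In 1 orderings, agent 0 gets item 2
Step 4: Probability = 1/2

1/2


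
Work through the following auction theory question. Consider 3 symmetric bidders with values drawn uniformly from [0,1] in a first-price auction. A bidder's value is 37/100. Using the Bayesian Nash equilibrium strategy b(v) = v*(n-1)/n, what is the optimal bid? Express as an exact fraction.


Step 1: The symmetric BNE bidding function is b(v) = v * (n-1) / n
Step 2: Substitute v = 37/100 and n = 3
Step 3: b = 37/100 * 2/3
Step 4: b = 37/150

37/150


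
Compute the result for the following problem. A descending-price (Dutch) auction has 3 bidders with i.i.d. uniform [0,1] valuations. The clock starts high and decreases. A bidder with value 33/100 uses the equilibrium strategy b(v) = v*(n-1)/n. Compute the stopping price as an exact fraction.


Step 1: Dutch auctions are strategically equivalent to first-price auctions
Step 2: The equilibrium bid is b(v) = v*(n-1)/n
Step 3: b = 33/100 * 2/3
Step 4: b = 11/50

11/50


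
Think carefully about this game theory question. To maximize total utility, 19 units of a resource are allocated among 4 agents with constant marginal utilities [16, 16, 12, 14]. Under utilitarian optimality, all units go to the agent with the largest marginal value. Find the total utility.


Step 1: The marginal utilities are [16, 16, 12, 14]
Step 2: The highest marginal utility is 16
Step 3: All 19 units go to that agent
Step 4: Total utility = 16 * 19 = 304

304


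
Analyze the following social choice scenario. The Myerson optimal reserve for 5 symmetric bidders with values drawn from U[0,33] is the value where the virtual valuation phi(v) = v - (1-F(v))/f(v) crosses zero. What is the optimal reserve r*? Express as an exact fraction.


Step 1: For U[0,33], F(v) = v/33 and f(v) = 1/33
Step 2: phi(v) = v - (1 - v/33)/(1/33) = v - (33 - v) = 2v - 33
Step 3: Set phi(r*) = 0: 2r* - 33 = 0
Step 4: r* = 33/2 (the number of bidders n = 5 does not enter)

33/2


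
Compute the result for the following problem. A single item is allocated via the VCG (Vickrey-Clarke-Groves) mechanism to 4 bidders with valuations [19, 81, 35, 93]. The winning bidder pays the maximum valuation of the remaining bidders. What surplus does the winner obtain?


Step 1: The winner is the agent with the highest value: agent 3 with value 93
Step 2: Values of other agents: [19, 81, 35]
Step 3: VCG payment = max of others' values = 81
Step 4: Surplus = 93 - 81 = 12

12


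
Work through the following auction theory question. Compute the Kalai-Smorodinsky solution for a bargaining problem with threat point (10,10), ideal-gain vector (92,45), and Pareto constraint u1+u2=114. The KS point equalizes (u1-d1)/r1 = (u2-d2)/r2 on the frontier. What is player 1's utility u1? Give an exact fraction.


Step 1: At the KS point, (u1-d1)/r1 = (u2-d2)/r2 = t and u1+u2 = 114
Step 2: u1 = d1 + r1*t and u2 = d2 + r2*t, so (d1 + r1*t) + (d2 + r2*t) = 114
Step 3: t = (114 - 10 - 10)/(92 + 45) = 94/137
Step 4: u1 = d1 + r1*t = 10 + 92 * 94/137 = 10018/137
Step 5: (Check: u2 = d2 + r2*t = 5600/137; u1+u2 = 10018/137 + 5600/137 = 114, on the frontier.)

10018/137


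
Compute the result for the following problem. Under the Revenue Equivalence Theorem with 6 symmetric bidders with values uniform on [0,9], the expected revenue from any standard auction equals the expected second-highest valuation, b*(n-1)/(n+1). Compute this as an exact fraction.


Step 1: By Revenue Equivalence, expected revenue = b*(n-1)/(n+1)
Step 2: Substituting n = 6, b = 9
Step 3: Revenue = 9*(6-1)/(6+1) = 9*5/7
Step 4: Revenue = 45/7

45/7


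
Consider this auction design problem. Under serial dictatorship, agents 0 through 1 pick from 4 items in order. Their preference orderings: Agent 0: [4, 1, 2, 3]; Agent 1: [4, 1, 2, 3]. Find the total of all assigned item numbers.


Step 1: Agent 0 picks item 4
Step 2: Agent 1 picks item 1
Step 3: Sum = 4 + 1 = 5

5


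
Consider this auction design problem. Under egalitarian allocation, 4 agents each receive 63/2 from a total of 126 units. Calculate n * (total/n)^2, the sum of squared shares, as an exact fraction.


Step 1: Each agent's share = 126/4 = 63/2
Step 2: Square of each share = (63/2)^2 = 3969/4
Step 3: Sum of squares = 4 * 3969/4 = 3969

3969


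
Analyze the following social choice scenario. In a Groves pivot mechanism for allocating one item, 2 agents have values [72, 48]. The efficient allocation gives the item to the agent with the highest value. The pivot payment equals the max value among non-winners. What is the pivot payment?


Step 1: The efficient winner is agent 0 with value 72
Step 2: Other agents' values: [48]
Step 3: Pivot payment = max(others) = 48
Step 4: The winner pays 48

48


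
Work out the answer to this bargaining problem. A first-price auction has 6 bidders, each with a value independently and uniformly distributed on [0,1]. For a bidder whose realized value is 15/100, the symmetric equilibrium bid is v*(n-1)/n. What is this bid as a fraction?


Step 1: The symmetric BNE bidding function is b(v) = v * (n-1) / n
Step 2: Substitute v = 3/20 and n = 6
Step 3: b = 3/20 * 5/6
Step 4: b = 1/8

1/8


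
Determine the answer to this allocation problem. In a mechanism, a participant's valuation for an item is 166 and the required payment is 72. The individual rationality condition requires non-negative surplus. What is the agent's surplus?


Step 1: Surplus = value - payment = 166 - 72 = 94
Step 2: IR is satisfied (surplus >= 0)

94


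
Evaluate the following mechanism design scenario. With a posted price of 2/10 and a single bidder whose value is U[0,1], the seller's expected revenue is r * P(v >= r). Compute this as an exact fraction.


Step 1: Posted price r = 1/5, value support [0,1]
Step 2: P(v >= r) = (1 - 1/5)/1 = 4/5
Step 3: Expected revenue = r * P(v >= r) = 1/5 * 4/5
Step 4: Revenue = 4/25

4/25


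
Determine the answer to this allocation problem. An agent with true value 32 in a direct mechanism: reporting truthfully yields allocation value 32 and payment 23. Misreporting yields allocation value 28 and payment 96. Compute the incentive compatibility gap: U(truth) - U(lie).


Step 1: U(truth) = value - payment = 32 - 23 = 9
Step 2: U(lie) = allocation - payment = 28 - 96 = -68
Step 3: IC gap = 9 - (-68) = 77

77


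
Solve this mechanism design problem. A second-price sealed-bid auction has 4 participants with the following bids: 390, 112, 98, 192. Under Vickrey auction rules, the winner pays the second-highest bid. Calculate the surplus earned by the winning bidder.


Step 1: Sort bids in descending order: 390, 192, 112, 98
Step 2: The winning bid is the highest: 390
Step 3: The payment equals the second-highest bid: 192
Step 4: Surplus = winner's bid - payment = 390 - 192 = 198

198


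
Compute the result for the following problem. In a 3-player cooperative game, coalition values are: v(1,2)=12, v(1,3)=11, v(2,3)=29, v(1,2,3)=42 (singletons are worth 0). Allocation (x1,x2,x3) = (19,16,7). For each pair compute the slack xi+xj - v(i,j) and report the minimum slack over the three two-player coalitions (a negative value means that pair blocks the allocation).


Step 1: Slack for coalition (1,2): x1+x2 - v12 = 35 - 12 = 23
Step 2: Slack for coalition (1,3): x1+x3 - v13 = 26 - 11 = 15
Step 3: Slack for coalition (2,3): x2+x3 - v23 = 23 - 29 = -6
Step 4: Minimum slack = min(23, 15, -6) = -6, attained by (2,3); coalition (2,3) can block (slack < 0), so the allocation is not in the core

-6


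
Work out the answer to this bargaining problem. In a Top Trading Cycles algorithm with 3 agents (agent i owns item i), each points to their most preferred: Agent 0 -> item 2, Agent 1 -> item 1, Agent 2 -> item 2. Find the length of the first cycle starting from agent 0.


Step 1: Trace the pointer graph from agent 0: 0 -> 2 -> 2
Step 2: A cycle is detected when we revisit agent 2
Step 3: The cycle is: 2 -> 2
Step 4: Cycle length = 1

1


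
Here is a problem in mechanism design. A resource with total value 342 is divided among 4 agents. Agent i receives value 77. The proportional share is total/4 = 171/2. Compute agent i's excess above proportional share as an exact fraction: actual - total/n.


Step 1: Proportional share = 342/4 = 171/2
Step 2: Agent's actual allocation = 77
Step 3: Excess = 77 - 171/2 = -17/2

-17/2


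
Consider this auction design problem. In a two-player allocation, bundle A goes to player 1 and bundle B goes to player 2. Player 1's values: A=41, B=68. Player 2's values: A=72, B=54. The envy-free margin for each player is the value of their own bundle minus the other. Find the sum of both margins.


Step 1: Player 1's margin = v1(A) - v1(B) = 41 - 68 = -27
Step 2: Player 2's margin = v2(B) - v2(A) = 54 - 72 = -18
Step 3: Total margin = -27 + -18 = -45

-45


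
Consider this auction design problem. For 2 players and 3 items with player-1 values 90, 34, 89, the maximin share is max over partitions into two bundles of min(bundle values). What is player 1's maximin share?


Step 1: Item values = 90, 34, 89
Step 2: Enumerate all 2-bundle partitions and take the smaller bundle:
  Partition 1: {90} vs {34,89} -> bundles 90, 123; min = 90
  Partition 2: {34} vs {90,89} -> bundles 34, 179; min = 34
  Partition 3: {89} vs {90,34} -> bundles 89, 124; min = 89
Step 3: MMS = max(90, 34, 89) = 90

90


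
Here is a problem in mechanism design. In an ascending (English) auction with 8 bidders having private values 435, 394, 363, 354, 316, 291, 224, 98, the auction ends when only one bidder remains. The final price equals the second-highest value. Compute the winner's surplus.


Step 1: Identify the highest value: 435
Step 2: Identify the second-highest value: 394
Step 3: The final price = second-highest value = 394
Step 4: Surplus = 435 - 394 = 41

41


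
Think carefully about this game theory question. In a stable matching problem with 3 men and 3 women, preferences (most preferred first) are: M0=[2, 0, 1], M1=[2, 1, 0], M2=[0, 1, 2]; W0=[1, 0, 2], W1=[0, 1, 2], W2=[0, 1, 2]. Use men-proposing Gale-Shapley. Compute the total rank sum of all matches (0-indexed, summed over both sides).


Step 1: Run Gale-Shapley (men propose, women hold best offer):
  M0 proposes to W2; she accepts
  M1 proposes to W2; rejected
  M1 proposes to W1; she accepts
  M2 proposes to W0; she accepts
Step 2: Final matching: W0-M2, W1-M1, W2-M0
Step 3: 0-indexed ranks (man's rank of his match, then woman's): 0 + 2 + 1 + 1 + 0 + 0
Step 4: Total rank sum = 4

4


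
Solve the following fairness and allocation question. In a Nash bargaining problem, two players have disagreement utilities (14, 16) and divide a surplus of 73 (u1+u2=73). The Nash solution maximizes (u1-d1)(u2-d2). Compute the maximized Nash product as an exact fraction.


Step 1: The Nash solution splits surplus symmetrically above the disagreement point
Step 2: u1 = (total + d1 - d2)/2 = (73 + 14 - 16)/2 = 71/2
Step 3: u2 = (total - d1 + d2)/2 = (73 - 14 + 16)/2 = 75/2
Step 4: Nash product = (71/2 - 14) * (75/2 - 16)
Step 5: = 43/2 * 43/2 = 1849/4

1849/4


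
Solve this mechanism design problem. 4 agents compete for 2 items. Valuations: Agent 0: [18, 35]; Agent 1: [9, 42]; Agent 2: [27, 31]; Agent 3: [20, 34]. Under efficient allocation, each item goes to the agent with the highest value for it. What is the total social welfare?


Step 1: For each item, find the maximum value among all agents.
Step 2: Item 0 -> Agent 2 (value 27)
Step 3: Item 1 -> Agent 1 (value 42)
Step 4: Total welfare = 27 + 42 = 69

69


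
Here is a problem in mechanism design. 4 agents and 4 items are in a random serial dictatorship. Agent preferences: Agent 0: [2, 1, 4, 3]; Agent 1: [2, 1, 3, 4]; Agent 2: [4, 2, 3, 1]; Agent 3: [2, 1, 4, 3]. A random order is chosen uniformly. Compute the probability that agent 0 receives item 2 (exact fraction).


Step 1: Agent 0 wants item 2
Step 2: There are 24 possible orderings of agents
Step 3: In 8 orderings, agent 0 gets item 2
Step 4: Probability = 8/24 = 1/3

1/3


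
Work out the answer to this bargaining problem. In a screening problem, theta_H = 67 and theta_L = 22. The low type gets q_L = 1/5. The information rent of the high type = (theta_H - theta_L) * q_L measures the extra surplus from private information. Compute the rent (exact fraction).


Step 1: theta_H - theta_L = 67 - 22 = 45
Step 2: Information rent = (theta_H - theta_L) * q_L
Step 3: = 45 * 1/5
Step 4: = 9

9


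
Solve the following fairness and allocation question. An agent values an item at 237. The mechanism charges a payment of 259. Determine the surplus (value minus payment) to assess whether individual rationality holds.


Step 1: Surplus = value - payment = 237 - 259 = -22
Step 2: IR is violated (surplus < 0)

-22


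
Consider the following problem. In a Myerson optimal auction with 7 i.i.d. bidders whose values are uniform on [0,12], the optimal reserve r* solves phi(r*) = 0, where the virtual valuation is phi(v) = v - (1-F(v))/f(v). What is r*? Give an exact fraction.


Step 1: For U[0,12], F(v) = v/12 and f(v) = 1/12
Step 2: phi(v) = v - (1 - v/12)/(1/12) = v - (12 - v) = 2v - 12
Step 3: Set phi(r*) = 0: 2r* - 12 = 0
Step 4: r* = 12/2 = 6 (the number of bidders n = 7 does not enter)

6


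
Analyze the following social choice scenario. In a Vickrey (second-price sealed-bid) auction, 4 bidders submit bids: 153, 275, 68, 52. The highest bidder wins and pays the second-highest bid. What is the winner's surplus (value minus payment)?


Step 1: Sort bids in descending order: 275, 153, 68, 52
Step 2: The winning bid is the highest: 275
Step 3: The payment equals the second-highest bid: 153
Step 4: Surplus = winner's bid - payment = 275 - 153 = 122

122


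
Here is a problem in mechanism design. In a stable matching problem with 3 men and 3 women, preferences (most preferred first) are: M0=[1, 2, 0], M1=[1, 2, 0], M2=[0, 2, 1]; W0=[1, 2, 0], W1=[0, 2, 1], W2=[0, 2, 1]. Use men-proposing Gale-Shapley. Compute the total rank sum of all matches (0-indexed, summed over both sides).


Step 1: Run Gale-Shapley (men propose, women hold best offer):
  M0 proposes to W1; she accepts
  M1 proposes to W1; rejected
  M1 proposes to W2; she accepts
  M2 proposes to W0; she accepts
Step 2: Final matching: W0-M2, W1-M0, W2-M1
Step 3: 0-indexed ranks (man's rank of his match, then woman's): 0 + 1 + 0 + 0 + 1 + 2
Step 4: Total rank sum = 4

4


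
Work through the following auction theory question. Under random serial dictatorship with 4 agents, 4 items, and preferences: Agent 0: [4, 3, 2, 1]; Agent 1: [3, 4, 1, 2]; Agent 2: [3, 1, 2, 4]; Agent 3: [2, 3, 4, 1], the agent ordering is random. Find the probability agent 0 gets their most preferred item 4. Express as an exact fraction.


Step 1: Agent 0 wants item 4
Step 2: There are 24 possible orderings of agents
Step 3: In 20 orderings, agent 0 gets item 4
Step 4: Probability = 20/24 = 5/6

5/6


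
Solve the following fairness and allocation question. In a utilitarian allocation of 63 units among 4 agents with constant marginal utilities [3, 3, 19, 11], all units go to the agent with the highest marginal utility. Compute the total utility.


Step 1: The marginal utilities are [3, 3, 19, 11]
Step 2: The highest marginal utility is 19
Step 3: All 63 units go to that agent
Step 4: Total utility = 19 * 63 = 1197

1197


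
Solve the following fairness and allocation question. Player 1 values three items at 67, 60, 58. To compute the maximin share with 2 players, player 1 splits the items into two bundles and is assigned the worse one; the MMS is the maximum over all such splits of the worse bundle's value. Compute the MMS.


Step 1: Item values = 67, 60, 58
Step 2: Enumerate all 2-bundle partitions and take the smaller bundle:
  Partition 1: {67} vs {60,58} -> bundles 67, 118; min = 67
  Partition 2: {60} vs {67,58} -> bundles 60, 125; min = 60
  Partition 3: {58} vs {67,60} -> bundles 58, 127; min = 58
Step 3: MMS = max(67, 60, 58) = 67

67


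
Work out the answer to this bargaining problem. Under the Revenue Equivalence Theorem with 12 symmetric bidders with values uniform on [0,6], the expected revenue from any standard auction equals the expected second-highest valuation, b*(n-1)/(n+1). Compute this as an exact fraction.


Step 1: By Revenue Equivalence, expected revenue = b*(n-1)/(n+1)
Step 2: Substituting n = 12, b = 6
Step 3: Revenue = 6*(12-1)/(12+1) = 6*11/13
Step 4: Revenue = 66/13

66/13


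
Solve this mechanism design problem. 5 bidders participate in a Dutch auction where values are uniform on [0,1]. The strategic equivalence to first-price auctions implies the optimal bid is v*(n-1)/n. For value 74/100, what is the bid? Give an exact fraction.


Step 1: Dutch auctions are strategically equivalent to first-price auctions
Step 2: The equilibrium bid is b(v) = v*(n-1)/n
Step 3: b = 37/50 * 4/5
Step 4: b = 74/125

74/125


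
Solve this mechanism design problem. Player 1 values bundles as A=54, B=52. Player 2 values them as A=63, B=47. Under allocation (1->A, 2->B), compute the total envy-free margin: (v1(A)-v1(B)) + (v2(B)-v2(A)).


Step 1: Player 1's margin = v1(A) - v1(B) = 54 - 52 = 2
Step 2: Player 2's margin = v2(B) - v2(A) = 47 - 63 = -16
Step 3: Total margin = 2 + -16 = -14

-14


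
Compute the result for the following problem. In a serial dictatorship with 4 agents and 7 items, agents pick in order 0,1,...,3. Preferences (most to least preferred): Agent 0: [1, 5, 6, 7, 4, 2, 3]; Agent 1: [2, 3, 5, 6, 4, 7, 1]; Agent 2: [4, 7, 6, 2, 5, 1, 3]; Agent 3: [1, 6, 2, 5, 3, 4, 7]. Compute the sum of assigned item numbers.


Step 1: Agent 0 picks item 1
Step 2: Agent 1 picks item 2
Step 3: Agent 2 picks item 4
Step 4: Agent 3 picks item 6
Step 5: Sum = 1 + 2 + 4 + 6 = 13

13


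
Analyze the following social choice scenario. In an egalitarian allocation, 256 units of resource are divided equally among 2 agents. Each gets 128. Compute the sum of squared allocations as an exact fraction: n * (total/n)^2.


Step 1: Each agent's share = 256/2 = 128
Step 2: Square of each share = (128)^2 = 16384
Step 3: Sum of squares = 2 * 16384 = 32768

32768


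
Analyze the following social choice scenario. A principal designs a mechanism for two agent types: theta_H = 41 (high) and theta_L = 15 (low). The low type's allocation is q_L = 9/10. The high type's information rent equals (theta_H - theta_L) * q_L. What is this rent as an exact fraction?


Step 1: theta_H - theta_L = 41 - 15 = 26
Step 2: Information rent = (theta_H - theta_L) * q_L
Step 3: = 26 * 9/10
Step 4: = 117/5

117/5


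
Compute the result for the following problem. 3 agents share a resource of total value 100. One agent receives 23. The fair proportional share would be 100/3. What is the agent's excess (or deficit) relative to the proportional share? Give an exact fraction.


Step 1: Proportional share = 100/3
Step 2: Agent's actual allocation = 23
Step 3: Excess = 23 - 100/3 = -31/3

-31/3


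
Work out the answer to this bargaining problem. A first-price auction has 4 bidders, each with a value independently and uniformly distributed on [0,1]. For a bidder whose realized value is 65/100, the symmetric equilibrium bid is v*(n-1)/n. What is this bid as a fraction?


Step 1: The symmetric BNE bidding function is b(v) = v * (n-1) / n
Step 2: Substitute v = 13/20 and n = 4
Step 3: b = 13/20 * 3/4
Step 4: b = 39/80

39/80


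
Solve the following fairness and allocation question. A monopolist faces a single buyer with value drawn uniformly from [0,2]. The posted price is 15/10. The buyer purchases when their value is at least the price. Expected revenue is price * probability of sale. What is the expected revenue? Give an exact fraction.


Step 1: Posted price r = 3/2, value support [0,2]
Step 2: P(v >= r) = (2 - 3/2)/2 = 1/4
Step 3: Expected revenue = r * P(v >= r) = 3/2 * 1/4
Step 4: Revenue = 3/8

3/8


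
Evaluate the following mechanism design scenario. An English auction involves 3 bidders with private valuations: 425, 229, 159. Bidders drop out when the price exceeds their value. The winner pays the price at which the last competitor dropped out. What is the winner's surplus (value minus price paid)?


Step 1: Identify the highest value: 425
Step 2: Identify the second-highest value: 229
Step 3: The final price = second-highest value = 229
Step 4: Surplus = 425 - 229 = 196

196


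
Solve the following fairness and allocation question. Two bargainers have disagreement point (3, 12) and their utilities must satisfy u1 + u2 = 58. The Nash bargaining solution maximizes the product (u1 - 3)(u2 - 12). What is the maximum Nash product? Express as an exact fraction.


Step 1: The Nash solution splits surplus symmetrically above the disagreement point
Step 2: u1 = (total + d1 - d2)/2 = (58 + 3 - 12)/2 = 49/2
Step 3: u2 = (total - d1 + d2)/2 = (58 - 3 + 12)/2 = 67/2
Step 4: Nash product = (49/2 - 3) * (67/2 - 12)
Step 5: = 43/2 * 43/2 = 1849/4

1849/4


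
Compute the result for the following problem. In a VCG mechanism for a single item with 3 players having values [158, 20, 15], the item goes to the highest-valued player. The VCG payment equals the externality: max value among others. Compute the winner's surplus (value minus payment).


Step 1: The winner is the agent with the highest value: agent 0 with value 158
Step 2: Values of other agents: [20, 15]
Step 3: VCG payment = max of others' values = 20
Step 4: Surplus = 158 - 20 = 138

138


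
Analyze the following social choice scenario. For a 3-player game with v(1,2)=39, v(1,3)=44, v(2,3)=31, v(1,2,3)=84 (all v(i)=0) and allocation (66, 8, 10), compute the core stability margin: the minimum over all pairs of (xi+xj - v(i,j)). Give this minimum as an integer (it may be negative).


Step 1: Slack for coalition (1,2): x1+x2 - v12 = 74 - 39 = 35
Step 2: Slack for coalition (1,3): x1+x3 - v13 = 76 - 44 = 32
Step 3: Slack for coalition (2,3): x2+x3 - v23 = 18 - 31 = -13
Step 4: Minimum slack = min(35, 32, -13) = -13, attained by (2,3); coalition (2,3) can block (slack < 0), so the allocation is not in the core

-13


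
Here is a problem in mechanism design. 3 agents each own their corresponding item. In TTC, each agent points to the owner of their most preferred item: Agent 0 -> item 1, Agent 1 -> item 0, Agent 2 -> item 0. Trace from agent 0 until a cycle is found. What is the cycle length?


Step 1: Trace the pointer graph from agent 0: 0 -> 1 -> 0
Step 2: A cycle is detected when we revisit agent 0
Step 3: The cycle is: 0 -> 1 -> 0
Step 4: Cycle length = 2

2


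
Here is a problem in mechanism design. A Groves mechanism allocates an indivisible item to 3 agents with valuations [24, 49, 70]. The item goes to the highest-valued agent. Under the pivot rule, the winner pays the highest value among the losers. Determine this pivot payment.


Step 1: The efficient winner is agent 2 with value 70
Step 2: Other agents' values: [24, 49]
Step 3: Pivot payment = max(others) = 49
Step 4: The winner pays 49

49


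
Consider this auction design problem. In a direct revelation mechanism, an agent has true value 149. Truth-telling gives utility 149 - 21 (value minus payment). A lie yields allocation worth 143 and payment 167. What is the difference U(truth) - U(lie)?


Step 1: U(truth) = value - payment = 149 - 21 = 128
Step 2: U(lie) = allocation - payment = 143 - 167 = -24
Step 3: IC gap = 128 - (-24) = 152

152


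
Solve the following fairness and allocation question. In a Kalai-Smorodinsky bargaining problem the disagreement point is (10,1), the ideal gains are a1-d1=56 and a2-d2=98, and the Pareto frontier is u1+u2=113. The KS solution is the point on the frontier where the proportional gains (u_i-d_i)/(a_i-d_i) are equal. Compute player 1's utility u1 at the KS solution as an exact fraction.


Step 1: At the KS point, (u1-d1)/r1 = (u2-d2)/r2 = t and u1+u2 = 113
Step 2: u1 = d1 + r1*t and u2 = d2 + r2*t, so (d1 + r1*t) + (d2 + r2*t) = 113
Step 3: t = (113 - 10 - 1)/(56 + 98) = 102/154 = 51/77
Step 4: u1 = d1 + r1*t = 10 + 56 * 51/77 = 518/11
Step 5: (Check: u2 = d2 + r2*t = 725/11; u1+u2 = 518/11 + 725/11 = 113, on the frontier.)

518/11


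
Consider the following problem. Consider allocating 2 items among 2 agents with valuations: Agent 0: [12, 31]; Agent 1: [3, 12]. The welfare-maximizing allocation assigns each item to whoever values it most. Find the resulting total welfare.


Step 1: For each item, find the maximum value among all agents.
Step 2: Item 0 -> Agent 0 (value 12)
Step 3: Item 1 -> Agent 0 (value 31)
Step 4: Total welfare = 12 + 31 = 43

43


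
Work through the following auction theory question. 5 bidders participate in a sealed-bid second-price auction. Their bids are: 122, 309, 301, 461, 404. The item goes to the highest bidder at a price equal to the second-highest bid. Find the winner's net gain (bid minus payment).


Step 1: Sort bids in descending order: 461, 404, 309, 301, 122
Step 2: The winning bid is the highest: 461
Step 3: The payment equals the second-highest bid: 404
Step 4: Surplus = winner's bid - payment = 461 - 404 = 57

57


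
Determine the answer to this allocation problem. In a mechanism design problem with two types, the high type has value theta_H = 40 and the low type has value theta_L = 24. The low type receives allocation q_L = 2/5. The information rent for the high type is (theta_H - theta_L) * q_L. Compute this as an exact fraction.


Step 1: theta_H - theta_L = 40 - 24 = 16
Step 2: Information rent = (theta_H - theta_L) * q_L
Step 3: = 16 * 2/5
Step 4: = 32/5

32/5


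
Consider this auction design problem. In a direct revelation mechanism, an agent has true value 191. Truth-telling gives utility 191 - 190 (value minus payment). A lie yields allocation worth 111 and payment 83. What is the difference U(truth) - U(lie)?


Step 1: U(truth) = value - payment = 191 - 190 = 1
Step 2: U(lie) = allocation - payment = 111 - 83 = 28
Step 3: IC gap = 1 - 28 = -27

-27


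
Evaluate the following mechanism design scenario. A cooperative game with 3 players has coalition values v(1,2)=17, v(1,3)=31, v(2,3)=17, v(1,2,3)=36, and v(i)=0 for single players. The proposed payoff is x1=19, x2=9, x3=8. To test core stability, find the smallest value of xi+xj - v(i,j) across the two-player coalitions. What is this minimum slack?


Step 1: Slack for coalition (1,2): x1+x2 - v12 = 28 - 17 = 11
Step 2: Slack for coalition (1,3): x1+x3 - v13 = 27 - 31 = -4
Step 3: Slack for coalition (2,3): x2+x3 - v23 = 17 - 17 = 0
Step 4: Minimum slack = min(11, -4, 0) = -4, attained by (1,3); coalition (1,3) can block (slack < 0), so the allocation is not in the core

-4


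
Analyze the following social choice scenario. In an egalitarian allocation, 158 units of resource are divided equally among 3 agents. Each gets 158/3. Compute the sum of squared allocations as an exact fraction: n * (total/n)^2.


Step 1: Each agent's share = 158/3
Step 2: Square of each share = (158/3)^2 = 24964/9
Step 3: Sum of squares = 3 * 24964/9 = 24964/3

24964/3
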